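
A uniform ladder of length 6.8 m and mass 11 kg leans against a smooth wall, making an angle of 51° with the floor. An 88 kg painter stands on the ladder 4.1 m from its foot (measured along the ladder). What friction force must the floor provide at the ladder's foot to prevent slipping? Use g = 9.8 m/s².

f ≈ 465 N

Choose the foot of the ladder as the axis so the floor normal and friction both act there and drop out.
Ladder weight 11×9.8 = 107.8 N acts at 3.4 m along the ladder; its horizontal arm is 3.4·cos51° = 2.14 m → τ = 230.7 N·m clockwise.
Painter: 88×9.8 = 862.4 N at 4.1 m → arm 2.58 m → τ = 2225 N·m clockwise.
Wall normal N acts horizontally at the top; its moment arm is the height L sinθ = 6.8·sin51° = 5.285 m, counterclockwise.
Setting net torque to zero: N × 5.285 = 2456 → N = 465 N.
ΣFx = 0: friction at the foot balances the wall's push, so f = N_wall = 465 N.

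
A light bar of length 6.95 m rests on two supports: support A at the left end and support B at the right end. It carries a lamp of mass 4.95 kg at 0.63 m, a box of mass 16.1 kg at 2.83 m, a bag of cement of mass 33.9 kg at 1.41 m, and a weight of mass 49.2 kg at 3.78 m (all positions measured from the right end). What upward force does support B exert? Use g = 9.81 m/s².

About support A:
Lamp: 4.95 × 9.81 = 48.56 N down at 0.63 m → arm 6.32 m, τ = 48.56 × 6.32 = 306.9 N·m clockwise.
Box: 16.1 × 9.81 = 157.9 N down at 2.83 m → arm 4.12 m, τ = 157.9 × 4.12 = 650.5 N·m clockwise.
Bag of cement: 33.9 × 9.81 = 332.6 N down at 1.41 m → arm 5.54 m, τ = 332.6 × 5.54 = 1843 N·m clockwise.
Weight: 49.2 × 9.81 = 482.7 N down at 3.78 m → arm 3.17 m, τ = 482.7 × 3.17 = 1530 N·m clockwise.
Net load moment about support A = 4330 N·m clockwise.
Reaction R at support B is upward at 0 m, arm 6.95 m → moment R × 6.95 counterclockwise.
Balancing moments: R × 6.95 = 4330, giving R = 623 N.

R_B ≈ 623 N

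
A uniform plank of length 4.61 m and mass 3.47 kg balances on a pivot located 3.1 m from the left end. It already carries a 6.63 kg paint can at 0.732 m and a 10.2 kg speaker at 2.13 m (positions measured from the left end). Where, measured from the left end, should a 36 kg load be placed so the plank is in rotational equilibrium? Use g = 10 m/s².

x ≈ 3.89 m from the left end

About the pivot (at 3.1 m from the left end):
Beam weight: 3.47 × 10 = 34.7 N down at 2.305 m → arm 0.795 m, τ = 34.7 × 0.795 = 27.59 N·m counterclockwise.
Paint can: 6.63 × 10 = 66.3 N down at 0.732 m → arm 2.368 m, τ = 66.3 × 2.368 = 157 N·m counterclockwise.
Speaker: 10.2 × 10 = 102 N down at 2.13 m → arm 0.97 m, τ = 102 × 0.97 = 98.94 N·m counterclockwise.
Net moment of existing loads = 283.5 N·m counterclockwise.
The load weighs 36 × 10 = 360 N and must supply an equal clockwise moment, so its lever arm about the pivot is 283.5 / 360 = 0.787 m.
That puts it at 3.1 + 0.787 = 3.89 m from the left end.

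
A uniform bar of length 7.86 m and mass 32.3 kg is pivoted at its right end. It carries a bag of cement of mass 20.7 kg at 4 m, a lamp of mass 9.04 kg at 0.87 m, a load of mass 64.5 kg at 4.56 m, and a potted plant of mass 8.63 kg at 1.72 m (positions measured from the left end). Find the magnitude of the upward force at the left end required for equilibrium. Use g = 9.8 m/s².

F ≈ 668 N

Sum moments about the right end (the unknown pivot reaction has zero arm there).
Beam weight: 32.3 × 9.8 = 316.5 N down at 3.93 m → arm 3.93 m, τ = 316.5 × 3.93 = 1244 N·m counterclockwise.
Bag of cement: 20.7 × 9.8 = 202.9 N down at 4 m → arm 3.86 m, τ = 202.9 × 3.86 = 783.2 N·m counterclockwise.
Lamp: 9.04 × 9.8 = 88.59 N down at 0.87 m → arm 6.99 m, τ = 88.59 × 6.99 = 619.2 N·m counterclockwise.
Load: 64.5 × 9.8 = 632.1 N down at 4.56 m → arm 3.3 m, τ = 632.1 × 3.3 = 2086 N·m counterclockwise.
Potted plant: 8.63 × 9.8 = 84.57 N down at 1.72 m → arm 6.14 m, τ = 84.57 × 6.14 = 519.3 N·m counterclockwise.
Net moment of the loads = 5252 N·m counterclockwise.
The upward force F acts at the left end, arm 7.86 m, giving F × 7.86 clockwise.
For rotational equilibrium, F × 7.86 = 5252, so F = 5252 / 7.86 = 668 N.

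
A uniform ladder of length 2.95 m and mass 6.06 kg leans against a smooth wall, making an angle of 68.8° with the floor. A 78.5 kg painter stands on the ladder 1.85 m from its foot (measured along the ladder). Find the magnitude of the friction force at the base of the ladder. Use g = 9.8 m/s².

f ≈ 199 N

Sum moments about the foot of the ladder (the floor normal and friction both act there and drop out).
Ladder weight 6.06×9.8 = 59.39 N acts at 1.475 m along the ladder; its horizontal arm is 1.475·cos68.8° = 0.5334 m → τ = 31.68 N·m clockwise.
Painter: 78.5×9.8 = 769.3 N at 1.85 m → arm 0.669 m → τ = 514.7 N·m clockwise.
Wall normal N acts horizontally at the top; its moment arm is the height L sinθ = 2.95·sin68.8° = 2.75 m, counterclockwise.
Στ = 0 ⇒ N × 2.75 = 546.4 ⇒ N = 199 N.
ΣFx = 0: friction at the foot balances the wall's push, so f = N_wall = 199 N.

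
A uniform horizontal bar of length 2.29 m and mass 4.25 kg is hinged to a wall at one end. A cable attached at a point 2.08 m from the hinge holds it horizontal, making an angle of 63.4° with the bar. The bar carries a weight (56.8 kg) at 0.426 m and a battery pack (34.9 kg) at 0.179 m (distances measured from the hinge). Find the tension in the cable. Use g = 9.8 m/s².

About the hinge:
Beam weight: 4.25 × 9.8 = 41.65 N down at 1.145 m → arm 1.145 m, τ = 41.65 × 1.145 = 47.69 N·m clockwise.
Weight: 56.8 × 9.8 = 556.6 N down at 0.426 m → arm 0.426 m, τ = 556.6 × 0.426 = 237.1 N·m clockwise.
Battery pack: 34.9 × 9.8 = 342 N down at 0.179 m → arm 0.179 m, τ = 342 × 0.179 = 61.22 N·m clockwise.
Total clockwise load moment = 346 N·m.
The cable tension T acts at 2.08 m; only its component perpendicular to the bar, T sinθ, produces torque. sin 63.4° = 0.8942.
Setting net torque to zero: T × 2.08 × 0.8942 = 346 → T = 346 / 1.86 = 186 N.

T ≈ 186 N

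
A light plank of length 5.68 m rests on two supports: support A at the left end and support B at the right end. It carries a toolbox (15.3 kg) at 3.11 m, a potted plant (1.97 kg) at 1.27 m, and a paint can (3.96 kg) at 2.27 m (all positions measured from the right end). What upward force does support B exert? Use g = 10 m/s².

R_B ≈ 108 N

Take moments about support A.
Toolbox: 15.3 × 10 = 153 N down at 3.11 m → arm 2.57 m, τ = 153 × 2.57 = 393.2 N·m clockwise.
Potted plant: 1.97 × 10 = 19.7 N down at 1.27 m → arm 4.41 m, τ = 19.7 × 4.41 = 86.88 N·m clockwise.
Paint can: 3.96 × 10 = 39.6 N down at 2.27 m → arm 3.41 m, τ = 39.6 × 3.41 = 135 N·m clockwise.
Net load moment about support A = 615.1 N·m clockwise.
Reaction R at support B is upward at 0 m, arm 5.68 m → moment R × 5.68 counterclockwise.
Setting net torque to zero: R × 5.68 = 615.1 → R = 108 N.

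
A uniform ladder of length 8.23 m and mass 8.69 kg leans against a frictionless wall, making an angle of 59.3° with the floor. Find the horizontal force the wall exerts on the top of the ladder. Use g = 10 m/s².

N_wall ≈ 25.8 N

Sum moments about the foot of the ladder (the floor normal and friction both act there and drop out).
Ladder weight 8.69×10 = 86.9 N acts at 4.115 m along the ladder; its horizontal arm is 4.115·cos59.3° = 2.101 m → τ = 182.6 N·m clockwise.
Wall normal N acts horizontally at the top; its moment arm is the height L sinθ = 8.23·sin59.3° = 7.077 m, counterclockwise.
Balancing moments: N × 7.077 = 182.6, giving N = 25.8 N.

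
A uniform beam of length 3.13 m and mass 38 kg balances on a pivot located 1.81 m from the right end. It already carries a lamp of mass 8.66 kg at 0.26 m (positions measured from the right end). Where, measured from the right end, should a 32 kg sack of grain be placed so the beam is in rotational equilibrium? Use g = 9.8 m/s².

About the pivot (at 1.81 m from the right end):
Beam weight: 38 × 9.8 = 372.4 N down at 1.565 m → arm 0.245 m, τ = 372.4 × 0.245 = 91.24 N·m clockwise.
Lamp: 8.66 × 9.8 = 84.87 N down at 0.26 m → arm 1.55 m, τ = 84.87 × 1.55 = 131.5 N·m clockwise.
Net moment of existing loads = 222.7 N·m clockwise.
The sack of grain weighs 32 × 9.8 = 313.6 N and must supply an equal counterclockwise moment, so its lever arm about the pivot is 222.7 / 313.6 = 0.71 m.
That puts it at 1.81 + 0.71 = 2.52 m from the right end.

x ≈ 2.52 m from the right end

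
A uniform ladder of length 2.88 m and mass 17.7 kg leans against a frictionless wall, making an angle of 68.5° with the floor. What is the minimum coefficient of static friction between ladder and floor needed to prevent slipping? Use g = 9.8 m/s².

Take moments about the foot of the ladder.
Ladder weight 17.7×9.8 = 173.5 N acts at 1.44 m along the ladder; its horizontal arm is 1.44·cos68.5° = 0.5278 m → τ = 91.57 N·m clockwise.
Wall normal N acts horizontally at the top; its moment arm is the height L sinθ = 2.88·sin68.5° = 2.68 m, counterclockwise.
Στ = 0 ⇒ N × 2.68 = 91.57 ⇒ N = 34.17 N.
ΣFx = 0 ⇒ f = N_wall = 34.17 N. ΣFy = 0 ⇒ N_floor = 173.5 N.
μ_min = f / N_floor = 34.17 / 173.5 = 0.197.

μ_min ≈ 0.197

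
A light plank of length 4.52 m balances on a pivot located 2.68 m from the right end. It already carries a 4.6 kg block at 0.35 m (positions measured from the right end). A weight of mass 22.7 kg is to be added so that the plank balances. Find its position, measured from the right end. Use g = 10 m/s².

x ≈ 3.15 m from the right end

About the pivot (at 2.68 m from the right end):
Block: 4.6 × 10 = 46 N down at 0.35 m → arm 2.33 m, τ = 46 × 2.33 = 107.2 N·m clockwise.
Net moment of existing loads = 107.2 N·m clockwise.
The weight weighs 22.7 × 10 = 227 N and must supply an equal counterclockwise moment, so its lever arm about the pivot is 107.2 / 227 = 0.472 m.
That puts it at 2.68 + 0.472 = 3.15 m from the right end.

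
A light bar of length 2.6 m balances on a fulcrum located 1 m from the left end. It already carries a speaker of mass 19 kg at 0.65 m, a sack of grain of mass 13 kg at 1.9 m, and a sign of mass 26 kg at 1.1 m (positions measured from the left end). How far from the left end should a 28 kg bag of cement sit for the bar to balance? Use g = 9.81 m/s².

About the fulcrum (at 1 m from the left end):
Speaker: 19 × 9.81 = 186.4 N down at 0.65 m → arm 0.35 m, τ = 186.4 × 0.35 = 65.24 N·m counterclockwise.
Sack of grain: 13 × 9.81 = 127.5 N down at 1.9 m → arm 0.9 m, τ = 127.5 × 0.9 = 114.8 N·m clockwise.
Sign: 26 × 9.81 = 255.1 N down at 1.1 m → arm 0.1 m, τ = 255.1 × 0.1 = 25.51 N·m clockwise.
Net moment of existing loads = 75.07 N·m clockwise.
The bag of cement weighs 28 × 9.81 = 274.7 N and must supply an equal counterclockwise moment, so its lever arm about the fulcrum is 75.07 / 274.7 = 0.273 m.
That puts it at 1 − 0.273 = 0.727 m from the left end.

x ≈ 0.727 m from the left end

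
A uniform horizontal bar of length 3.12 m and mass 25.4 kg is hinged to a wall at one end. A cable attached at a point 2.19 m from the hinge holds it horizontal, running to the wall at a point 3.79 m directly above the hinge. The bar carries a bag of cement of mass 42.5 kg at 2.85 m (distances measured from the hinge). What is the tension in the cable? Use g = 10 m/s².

T ≈ 848 N

About the hinge:
Beam weight: 25.4 × 10 = 254 N down at 1.56 m → arm 1.56 m, τ = 254 × 1.56 = 396.2 N·m clockwise.
Bag of cement: 42.5 × 10 = 425 N down at 2.85 m → arm 2.85 m, τ = 425 × 2.85 = 1211 N·m clockwise.
Total clockwise load moment = 1607 N·m.
The cable tension T acts at 2.19 m; only its component perpendicular to the bar, T sinθ, produces torque. sinθ = h/√(h²+d²) = 3.79/√(3.79²+2.19²) = 0.8658.
Στ = 0 ⇒ T × 2.19 × 0.8658 = 1607 ⇒ T = 1607 / 1.896 = 848 N.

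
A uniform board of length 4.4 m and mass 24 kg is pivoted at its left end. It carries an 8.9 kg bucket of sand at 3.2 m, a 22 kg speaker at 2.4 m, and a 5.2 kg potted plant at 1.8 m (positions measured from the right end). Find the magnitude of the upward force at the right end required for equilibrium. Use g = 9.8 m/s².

F ≈ 270 N

Choose the left end as the axis so the unknown pivot reaction has zero arm there.
Beam weight: 24 × 9.8 = 235.2 N down at 2.2 m → arm 2.2 m, τ = 235.2 × 2.2 = 517.4 N·m clockwise.
Bucket of sand: 8.9 × 9.8 = 87.22 N down at 3.2 m → arm 1.2 m, τ = 87.22 × 1.2 = 104.7 N·m clockwise.
Speaker: 22 × 9.8 = 215.6 N down at 2.4 m → arm 2 m, τ = 215.6 × 2 = 431.2 N·m clockwise.
Potted plant: 5.2 × 9.8 = 50.96 N down at 1.8 m → arm 2.6 m, τ = 50.96 × 2.6 = 132.5 N·m clockwise.
Net moment of the loads = 1186 N·m clockwise.
The upward force F acts at the right end, arm 4.4 m, giving F × 4.4 counterclockwise.
For rotational equilibrium, F × 4.4 = 1186, so F = 1186 / 4.4 = 270 N.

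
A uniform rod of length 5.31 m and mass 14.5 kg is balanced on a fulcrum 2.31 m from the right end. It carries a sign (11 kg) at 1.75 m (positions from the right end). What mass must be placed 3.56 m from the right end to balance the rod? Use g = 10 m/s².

m ≈ 0.926 kg

Choose the fulcrum (at 2.31 m from the right end) as the axis so the support reaction has zero arm there.
Beam weight: 14.5 × 10 = 145 N down at 2.655 m → arm 0.345 m, τ = 145 × 0.345 = 50.02 N·m counterclockwise.
Sign: 11 × 10 = 110 N down at 1.75 m → arm 0.56 m, τ = 110 × 0.56 = 61.6 N·m clockwise.
Net moment of known loads = 11.58 N·m clockwise.
An unknown mass m at 3.56 m has arm 1.25 m; its moment is m·g·1.25 counterclockwise.
Στ = 0 ⇒ m × 10 × 1.25 = 11.58 ⇒ m = 11.58 / (10 × 1.25) = 0.926 kg.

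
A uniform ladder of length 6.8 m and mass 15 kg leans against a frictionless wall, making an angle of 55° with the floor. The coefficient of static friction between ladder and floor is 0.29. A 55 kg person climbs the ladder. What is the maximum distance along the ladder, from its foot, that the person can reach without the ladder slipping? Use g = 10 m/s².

d ≈ 2.66 m

Sum moments about the foot of the ladder (the floor normal and friction both act there and drop out).
Ladder weight 15×10 = 150 N acts at 3.4 m along the ladder; its horizontal arm is 3.4·cos55° = 1.95 m → τ = 292.5 N·m clockwise.
Person weight 55×10 = 550 N at distance d → arm d·cos55° → τ = 550·d·0.5736 clockwise.
Wall normal N at the top has arm L sinθ = 5.57 m counterclockwise, so Στ = 0 gives N·5.57 = 292.5 + 315.5·d.
ΣFy = 0 ⇒ N_floor = 700 N, so the maximum friction is μ_s·N_floor = 0.29×700 = 203 N. ΣFx = 0 ⇒ N_wall = f, so at the slipping point N = 203 N.
Substituting: 203×5.57 = 292.5 + 315.5·d ⇒ d = (1131 − 292.5) / 315.5 = 2.66 m.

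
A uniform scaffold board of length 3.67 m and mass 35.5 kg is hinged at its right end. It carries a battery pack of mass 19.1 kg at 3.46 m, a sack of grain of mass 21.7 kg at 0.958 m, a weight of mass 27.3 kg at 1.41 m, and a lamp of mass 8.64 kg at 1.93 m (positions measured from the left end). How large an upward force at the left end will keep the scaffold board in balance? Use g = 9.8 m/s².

Choose the right end as the axis so the unknown pivot reaction has zero arm there.
Beam weight: 35.5 × 9.8 = 347.9 N down at 1.835 m → arm 1.835 m, τ = 347.9 × 1.835 = 638.4 N·m counterclockwise.
Battery pack: 19.1 × 9.8 = 187.2 N down at 3.46 m → arm 0.21 m, τ = 187.2 × 0.21 = 39.31 N·m counterclockwise.
Sack of grain: 21.7 × 9.8 = 212.7 N down at 0.958 m → arm 2.712 m, τ = 212.7 × 2.712 = 576.8 N·m counterclockwise.
Weight: 27.3 × 9.8 = 267.5 N down at 1.41 m → arm 2.26 m, τ = 267.5 × 2.26 = 604.5 N·m counterclockwise.
Lamp: 8.64 × 9.8 = 84.67 N down at 1.93 m → arm 1.74 m, τ = 84.67 × 1.74 = 147.3 N·m counterclockwise.
Net moment of the loads = 2006 N·m counterclockwise.
The upward force F acts at the left end, arm 3.67 m, giving F × 3.67 clockwise.
For rotational equilibrium, F × 3.67 = 2006, so F = 2006 / 3.67 = 547 N.

F ≈ 547 N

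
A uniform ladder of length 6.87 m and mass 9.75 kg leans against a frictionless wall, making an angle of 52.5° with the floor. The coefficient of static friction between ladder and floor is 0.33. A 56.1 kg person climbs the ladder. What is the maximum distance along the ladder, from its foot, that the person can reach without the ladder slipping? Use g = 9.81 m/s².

Taking torques about the foot of the ladder:
Ladder weight 9.75×9.81 = 95.65 N acts at 3.435 m along the ladder; its horizontal arm is 3.435·cos52.5° = 2.091 m → τ = 200 N·m clockwise.
Person weight 56.1×9.81 = 550.3 N at distance d → arm d·cos52.5° → τ = 550.3·d·0.6088 clockwise.
Wall normal N at the top has arm L sinθ = 5.45 m counterclockwise, so Στ = 0 gives N·5.45 = 200 + 335·d.
ΣFy = 0 ⇒ N_floor = 645.9 N, so the maximum friction is μ_s·N_floor = 0.33×645.9 = 213.1 N. ΣFx = 0 ⇒ N_wall = f, so at the slipping point N = 213.1 N.
Substituting: 213.1×5.45 = 200 + 335·d ⇒ d = (1161 − 200) / 335 = 2.87 m.

d ≈ 2.87 m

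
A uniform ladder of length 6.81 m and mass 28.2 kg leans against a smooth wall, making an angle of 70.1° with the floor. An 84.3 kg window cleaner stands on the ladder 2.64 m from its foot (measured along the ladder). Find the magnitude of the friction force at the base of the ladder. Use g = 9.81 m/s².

Sum moments about the foot of the ladder (the floor normal and friction both act there and drop out).
Ladder weight 28.2×9.81 = 276.6 N acts at 3.405 m along the ladder; its horizontal arm is 3.405·cos70.1° = 1.159 m → τ = 320.6 N·m clockwise.
Window cleaner: 84.3×9.81 = 827 N at 2.64 m → arm 0.8986 m → τ = 743.1 N·m clockwise.
Wall normal N acts horizontally at the top; its moment arm is the height L sinθ = 6.81·sin70.1° = 6.403 m, counterclockwise.
Στ = 0 ⇒ N × 6.403 = 1064 ⇒ N = 166 N.
ΣFx = 0: friction at the foot balances the wall's push, so f = N_wall = 166 N.

f ≈ 166 N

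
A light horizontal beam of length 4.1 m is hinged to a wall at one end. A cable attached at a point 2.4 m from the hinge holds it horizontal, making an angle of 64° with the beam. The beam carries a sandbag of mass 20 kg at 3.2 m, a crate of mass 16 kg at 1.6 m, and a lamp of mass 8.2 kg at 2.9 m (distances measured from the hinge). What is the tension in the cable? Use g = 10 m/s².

T ≈ 526 N

Choose the hinge as the axis so the unknown hinge reaction has zero arm there.
Sandbag: 20 × 10 = 200 N down at 3.2 m → arm 3.2 m, τ = 200 × 3.2 = 640 N·m clockwise.
Crate: 16 × 10 = 160 N down at 1.6 m → arm 1.6 m, τ = 160 × 1.6 = 256 N·m clockwise.
Lamp: 8.2 × 10 = 82 N down at 2.9 m → arm 2.9 m, τ = 82 × 2.9 = 237.8 N·m clockwise.
Total clockwise load moment = 1134 N·m.
The cable tension T acts at 2.4 m; only its component perpendicular to the beam, T sinθ, produces torque. sin 64° = 0.8988.
Στ = 0 ⇒ T × 2.4 × 0.8988 = 1134 ⇒ T = 1134 / 2.157 = 526 N.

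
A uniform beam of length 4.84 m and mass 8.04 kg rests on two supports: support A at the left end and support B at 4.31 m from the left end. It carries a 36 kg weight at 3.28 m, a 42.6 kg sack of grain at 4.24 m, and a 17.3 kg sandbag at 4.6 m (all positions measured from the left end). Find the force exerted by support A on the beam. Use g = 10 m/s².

Choose support B as the axis so its reaction then has zero moment arm.
Beam weight: 8.04 × 10 = 80.4 N down at 2.42 m → arm 1.89 m, τ = 80.4 × 1.89 = 152 N·m counterclockwise.
Weight: 36 × 10 = 360 N down at 3.28 m → arm 1.03 m, τ = 360 × 1.03 = 370.8 N·m counterclockwise.
Sack of grain: 42.6 × 10 = 426 N down at 4.24 m → arm 0.07 m, τ = 426 × 0.07 = 29.82 N·m counterclockwise.
Sandbag: 17.3 × 10 = 173 N down at 4.6 m → arm 0.29 m, τ = 173 × 0.29 = 50.17 N·m clockwise.
Net load moment about support B = 502.4 N·m counterclockwise.
Reaction R at support A is upward at 0 m, arm 4.31 m → moment R × 4.31 clockwise.
For rotational equilibrium, R × 4.31 = 502.4, so R = 117 N.

R_A ≈ 117 N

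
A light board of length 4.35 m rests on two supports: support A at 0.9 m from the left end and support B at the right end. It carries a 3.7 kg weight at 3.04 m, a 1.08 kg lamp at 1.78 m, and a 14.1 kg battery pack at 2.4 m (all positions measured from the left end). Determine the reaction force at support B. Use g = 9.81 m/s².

Sum moments about support A (its reaction then has zero moment arm).
Weight: 3.7 × 9.81 = 36.3 N down at 3.04 m → arm 2.14 m, τ = 36.3 × 2.14 = 77.68 N·m clockwise.
Lamp: 1.08 × 9.81 = 10.59 N down at 1.78 m → arm 0.88 m, τ = 10.59 × 0.88 = 9.319 N·m clockwise.
Battery pack: 14.1 × 9.81 = 138.3 N down at 2.4 m → arm 1.5 m, τ = 138.3 × 1.5 = 207.5 N·m clockwise.
Net load moment about support A = 294.5 N·m clockwise.
Reaction R at support B is upward at 4.35 m, arm 3.45 m → moment R × 3.45 counterclockwise.
Στ = 0 ⇒ R × 3.45 = 294.5 ⇒ R = 85.4 N.

R_B ≈ 85.4 N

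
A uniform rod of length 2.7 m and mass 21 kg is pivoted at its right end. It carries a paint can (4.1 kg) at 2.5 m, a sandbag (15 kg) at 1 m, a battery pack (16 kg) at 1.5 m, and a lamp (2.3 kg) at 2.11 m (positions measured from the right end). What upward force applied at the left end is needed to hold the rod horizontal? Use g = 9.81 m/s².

F ≈ 300 N

Choose the right end as the axis so the unknown pivot reaction has zero arm there.
Beam weight: 21 × 9.81 = 206 N down at 1.35 m → arm 1.35 m, τ = 206 × 1.35 = 278.1 N·m counterclockwise.
Paint can: 4.1 × 9.81 = 40.22 N down at 2.5 m → arm 2.5 m, τ = 40.22 × 2.5 = 100.5 N·m counterclockwise.
Sandbag: 15 × 9.81 = 147.2 N down at 1 m → arm 1 m, τ = 147.2 × 1 = 147.2 N·m counterclockwise.
Battery pack: 16 × 9.81 = 157 N down at 1.5 m → arm 1.5 m, τ = 157 × 1.5 = 235.5 N·m counterclockwise.
Lamp: 2.3 × 9.81 = 22.56 N down at 2.11 m → arm 2.11 m, τ = 22.56 × 2.11 = 47.6 N·m counterclockwise.
Net moment of the loads = 808.9 N·m counterclockwise.
The upward force F acts at the left end, arm 2.7 m, giving F × 2.7 clockwise.
Setting net torque to zero: F × 2.7 = 808.9 → F = 808.9 / 2.7 = 300 N.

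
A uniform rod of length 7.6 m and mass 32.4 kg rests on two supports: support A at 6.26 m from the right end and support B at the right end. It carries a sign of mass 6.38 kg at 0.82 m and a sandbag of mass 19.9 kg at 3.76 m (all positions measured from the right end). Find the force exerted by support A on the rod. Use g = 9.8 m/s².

Taking torques about support B:
Beam weight: 32.4 × 9.8 = 317.5 N down at 3.8 m → arm 3.8 m, τ = 317.5 × 3.8 = 1206 N·m counterclockwise.
Sign: 6.38 × 9.8 = 62.52 N down at 0.82 m → arm 0.82 m, τ = 62.52 × 0.82 = 51.27 N·m counterclockwise.
Sandbag: 19.9 × 9.8 = 195 N down at 3.76 m → arm 3.76 m, τ = 195 × 3.76 = 733.2 N·m counterclockwise.
Net load moment about support B = 1990 N·m counterclockwise.
Reaction R at support A is upward at 6.26 m, arm 6.26 m → moment R × 6.26 clockwise.
Στ = 0 ⇒ R × 6.26 = 1990 ⇒ R = 318 N.

R_A ≈ 318 N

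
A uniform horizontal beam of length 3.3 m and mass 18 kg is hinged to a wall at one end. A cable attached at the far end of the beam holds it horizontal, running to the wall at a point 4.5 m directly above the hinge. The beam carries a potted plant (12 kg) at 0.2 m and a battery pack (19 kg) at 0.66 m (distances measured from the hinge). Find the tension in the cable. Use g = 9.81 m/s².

Taking torques about the hinge:
Beam weight: 18 × 9.81 = 176.6 N down at 1.65 m → arm 1.65 m, τ = 176.6 × 1.65 = 291.4 N·m clockwise.
Potted plant: 12 × 9.81 = 117.7 N down at 0.2 m → arm 0.2 m, τ = 117.7 × 0.2 = 23.54 N·m clockwise.
Battery pack: 19 × 9.81 = 186.4 N down at 0.66 m → arm 0.66 m, τ = 186.4 × 0.66 = 123 N·m clockwise.
Total clockwise load moment = 437.9 N·m.
The cable tension T acts at 3.3 m; only its component perpendicular to the beam, T sinθ, produces torque. sinθ = h/√(h²+d²) = 4.5/√(4.5²+3.3²) = 0.8064.
For rotational equilibrium, T × 3.3 × 0.8064 = 437.9, so T = 437.9 / 2.661 = 165 N.

T ≈ 165 N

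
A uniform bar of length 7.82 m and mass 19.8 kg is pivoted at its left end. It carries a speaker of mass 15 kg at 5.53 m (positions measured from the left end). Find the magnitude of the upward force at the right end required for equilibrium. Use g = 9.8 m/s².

F ≈ 201 N

Choose the left end as the axis so the unknown pivot reaction has zero arm there.
Beam weight: 19.8 × 9.8 = 194 N down at 3.91 m → arm 3.91 m, τ = 194 × 3.91 = 758.5 N·m clockwise.
Speaker: 15 × 9.8 = 147 N down at 5.53 m → arm 5.53 m, τ = 147 × 5.53 = 812.9 N·m clockwise.
Net moment of the loads = 1571 N·m clockwise.
The upward force F acts at the right end, arm 7.82 m, giving F × 7.82 counterclockwise.
For rotational equilibrium, F × 7.82 = 1571, so F = 1571 / 7.82 = 201 N.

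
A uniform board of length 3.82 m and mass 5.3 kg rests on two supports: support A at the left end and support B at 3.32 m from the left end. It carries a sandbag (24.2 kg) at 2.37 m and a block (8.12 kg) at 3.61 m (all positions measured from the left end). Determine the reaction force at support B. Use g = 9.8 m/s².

Taking torques about support A:
Beam weight: 5.3 × 9.8 = 51.94 N down at 1.91 m → arm 1.91 m, τ = 51.94 × 1.91 = 99.21 N·m clockwise.
Sandbag: 24.2 × 9.8 = 237.2 N down at 2.37 m → arm 2.37 m, τ = 237.2 × 2.37 = 562.2 N·m clockwise.
Block: 8.12 × 9.8 = 79.58 N down at 3.61 m → arm 3.61 m, τ = 79.58 × 3.61 = 287.3 N·m clockwise.
Net load moment about support A = 948.7 N·m clockwise.
Reaction R at support B is upward at 3.32 m, arm 3.32 m → moment R × 3.32 counterclockwise.
Στ = 0 ⇒ R × 3.32 = 948.7 ⇒ R = 286 N.

R_B ≈ 286 N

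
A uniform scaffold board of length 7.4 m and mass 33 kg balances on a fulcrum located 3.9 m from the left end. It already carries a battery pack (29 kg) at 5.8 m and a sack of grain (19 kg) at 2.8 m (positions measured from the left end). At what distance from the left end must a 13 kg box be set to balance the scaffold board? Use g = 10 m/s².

Taking torques about the fulcrum (at 3.9 m from the left end):
Beam weight: 33 × 10 = 330 N down at 3.7 m → arm 0.2 m, τ = 330 × 0.2 = 66 N·m counterclockwise.
Battery pack: 29 × 10 = 290 N down at 5.8 m → arm 1.9 m, τ = 290 × 1.9 = 551 N·m clockwise.
Sack of grain: 19 × 10 = 190 N down at 2.8 m → arm 1.1 m, τ = 190 × 1.1 = 209 N·m counterclockwise.
Net moment of existing loads = 276 N·m clockwise.
The box weighs 13 × 10 = 130 N and must supply an equal counterclockwise moment, so its lever arm about the fulcrum is 276 / 130 = 2.12 m.
That puts it at 3.9 − 2.12 = 1.78 m from the left end.

x ≈ 1.78 m from the left end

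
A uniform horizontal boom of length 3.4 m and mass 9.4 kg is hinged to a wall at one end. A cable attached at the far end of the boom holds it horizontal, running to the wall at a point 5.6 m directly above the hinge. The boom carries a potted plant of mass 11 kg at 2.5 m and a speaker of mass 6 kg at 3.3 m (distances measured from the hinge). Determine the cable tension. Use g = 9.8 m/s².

Take moments about the hinge.
Beam weight: 9.4 × 9.8 = 92.12 N down at 1.7 m → arm 1.7 m, τ = 92.12 × 1.7 = 156.6 N·m clockwise.
Potted plant: 11 × 9.8 = 107.8 N down at 2.5 m → arm 2.5 m, τ = 107.8 × 2.5 = 269.5 N·m clockwise.
Speaker: 6 × 9.8 = 58.8 N down at 3.3 m → arm 3.3 m, τ = 58.8 × 3.3 = 194 N·m clockwise.
Total clockwise load moment = 620.1 N·m.
The cable tension T acts at 3.4 m; only its component perpendicular to the boom, T sinθ, produces torque. sinθ = h/√(h²+d²) = 5.6/√(5.6²+3.4²) = 0.8548.
Setting net torque to zero: T × 3.4 × 0.8548 = 620.1 → T = 620.1 / 2.906 = 213 N.

T ≈ 213 N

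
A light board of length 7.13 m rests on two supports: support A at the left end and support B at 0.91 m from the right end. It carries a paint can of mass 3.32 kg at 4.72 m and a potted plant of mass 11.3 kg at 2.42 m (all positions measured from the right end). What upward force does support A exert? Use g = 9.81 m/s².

About support B:
Paint can: 3.32 × 9.81 = 32.57 N down at 4.72 m → arm 3.81 m, τ = 32.57 × 3.81 = 124.1 N·m counterclockwise.
Potted plant: 11.3 × 9.81 = 110.9 N down at 2.42 m → arm 1.51 m, τ = 110.9 × 1.51 = 167.5 N·m counterclockwise.
Net load moment about support B = 291.6 N·m counterclockwise.
Reaction R at support A is upward at 7.13 m, arm 6.22 m → moment R × 6.22 clockwise.
Setting net torque to zero: R × 6.22 = 291.6 → R = 46.9 N.

R_A ≈ 46.9 N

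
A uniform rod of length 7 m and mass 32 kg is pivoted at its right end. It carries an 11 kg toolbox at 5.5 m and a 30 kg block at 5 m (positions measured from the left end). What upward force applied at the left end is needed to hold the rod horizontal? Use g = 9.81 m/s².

F ≈ 264 N

Choose the right end as the axis so the unknown pivot reaction has zero arm there.
Beam weight: 32 × 9.81 = 313.9 N down at 3.5 m → arm 3.5 m, τ = 313.9 × 3.5 = 1099 N·m counterclockwise.
Toolbox: 11 × 9.81 = 107.9 N down at 5.5 m → arm 1.5 m, τ = 107.9 × 1.5 = 161.9 N·m counterclockwise.
Block: 30 × 9.81 = 294.3 N down at 5 m → arm 2 m, τ = 294.3 × 2 = 588.6 N·m counterclockwise.
Net moment of the loads = 1850 N·m counterclockwise.
The upward force F acts at the left end, arm 7 m, giving F × 7 clockwise.
Setting net torque to zero: F × 7 = 1850 → F = 1850 / 7 = 264 N.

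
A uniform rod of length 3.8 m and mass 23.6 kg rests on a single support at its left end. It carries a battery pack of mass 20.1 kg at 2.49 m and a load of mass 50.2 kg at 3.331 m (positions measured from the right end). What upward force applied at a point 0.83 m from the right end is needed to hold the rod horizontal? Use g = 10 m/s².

F ≈ 319 N

Take moments about the left end.
Beam weight: 23.6 × 10 = 236 N down at 1.9 m → arm 1.9 m, τ = 236 × 1.9 = 448.4 N·m clockwise.
Battery pack: 20.1 × 10 = 201 N down at 2.49 m → arm 1.31 m, τ = 201 × 1.31 = 263.3 N·m clockwise.
Load: 50.2 × 10 = 502 N down at 3.331 m → arm 0.469 m, τ = 502 × 0.469 = 235.4 N·m clockwise.
Net moment of the loads = 947.1 N·m clockwise.
The upward force F acts at a point 0.83 m from the right end, arm 2.97 m, giving F × 2.97 counterclockwise.
Balancing moments: F × 2.97 = 947.1, giving F = 947.1 / 2.97 = 319 N.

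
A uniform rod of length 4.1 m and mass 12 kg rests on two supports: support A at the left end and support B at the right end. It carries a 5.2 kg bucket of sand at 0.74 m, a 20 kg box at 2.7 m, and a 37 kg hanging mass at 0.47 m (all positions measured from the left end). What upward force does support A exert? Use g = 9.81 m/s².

R_A ≈ 489 N

Sum moments about support B (its reaction then has zero moment arm).
Beam weight: 12 × 9.81 = 117.7 N down at 2.05 m → arm 2.05 m, τ = 117.7 × 2.05 = 241.3 N·m counterclockwise.
Bucket of sand: 5.2 × 9.81 = 51.01 N down at 0.74 m → arm 3.36 m, τ = 51.01 × 3.36 = 171.4 N·m counterclockwise.
Box: 20 × 9.81 = 196.2 N down at 2.7 m → arm 1.4 m, τ = 196.2 × 1.4 = 274.7 N·m counterclockwise.
Hanging mass: 37 × 9.81 = 363 N down at 0.47 m → arm 3.63 m, τ = 363 × 3.63 = 1318 N·m counterclockwise.
Net load moment about support B = 2005 N·m counterclockwise.
Reaction R at support A is upward at 0 m, arm 4.1 m → moment R × 4.1 clockwise.
Setting net torque to zero: R × 4.1 = 2005 → R = 489 N.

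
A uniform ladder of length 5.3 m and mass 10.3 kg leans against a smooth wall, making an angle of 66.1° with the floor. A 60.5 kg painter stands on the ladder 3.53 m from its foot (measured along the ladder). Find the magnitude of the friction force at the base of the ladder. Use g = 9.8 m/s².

f ≈ 197 N

About the foot of the ladder:
Ladder weight 10.3×9.8 = 100.9 N acts at 2.65 m along the ladder; its horizontal arm is 2.65·cos66.1° = 1.074 m → τ = 108.4 N·m clockwise.
Painter: 60.5×9.8 = 592.9 N at 3.53 m → arm 1.43 m → τ = 847.8 N·m clockwise.
Wall normal N acts horizontally at the top; its moment arm is the height L sinθ = 5.3·sin66.1° = 4.846 m, counterclockwise.
For rotational equilibrium, N × 4.846 = 956.2, so N = 197 N.
ΣFx = 0: friction at the foot balances the wall's push, so f = N_wall = 197 N.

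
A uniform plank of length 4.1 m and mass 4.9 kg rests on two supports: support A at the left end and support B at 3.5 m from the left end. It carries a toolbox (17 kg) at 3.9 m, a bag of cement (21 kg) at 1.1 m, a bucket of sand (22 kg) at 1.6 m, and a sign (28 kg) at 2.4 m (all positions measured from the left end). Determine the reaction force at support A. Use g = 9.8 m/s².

Take moments about support B.
Beam weight: 4.9 × 9.8 = 48.02 N down at 2.05 m → arm 1.45 m, τ = 48.02 × 1.45 = 69.63 N·m counterclockwise.
Toolbox: 17 × 9.8 = 166.6 N down at 3.9 m → arm 0.4 m, τ = 166.6 × 0.4 = 66.64 N·m clockwise.
Bag of cement: 21 × 9.8 = 205.8 N down at 1.1 m → arm 2.4 m, τ = 205.8 × 2.4 = 493.9 N·m counterclockwise.
Bucket of sand: 22 × 9.8 = 215.6 N down at 1.6 m → arm 1.9 m, τ = 215.6 × 1.9 = 409.6 N·m counterclockwise.
Sign: 28 × 9.8 = 274.4 N down at 2.4 m → arm 1.1 m, τ = 274.4 × 1.1 = 301.8 N·m counterclockwise.
Net load moment about support B = 1208 N·m counterclockwise.
Reaction R at support A is upward at 0 m, arm 3.5 m → moment R × 3.5 clockwise.
Balancing moments: R × 3.5 = 1208, giving R = 345 N.

R_A ≈ 345 N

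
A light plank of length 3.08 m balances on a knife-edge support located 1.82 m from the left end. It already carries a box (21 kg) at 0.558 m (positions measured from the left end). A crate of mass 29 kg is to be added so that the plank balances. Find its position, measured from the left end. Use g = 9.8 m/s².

Take moments about the knife-edge support (at 1.82 m from the left end).
Box: 21 × 9.8 = 205.8 N down at 0.558 m → arm 1.262 m, τ = 205.8 × 1.262 = 259.7 N·m counterclockwise.
Net moment of existing loads = 259.7 N·m counterclockwise.
The crate weighs 29 × 9.8 = 284.2 N and must supply an equal clockwise moment, so its lever arm about the knife-edge support is 259.7 / 284.2 = 0.914 m.
That puts it at 1.82 + 0.914 = 2.73 m from the left end.

x ≈ 2.73 m from the left end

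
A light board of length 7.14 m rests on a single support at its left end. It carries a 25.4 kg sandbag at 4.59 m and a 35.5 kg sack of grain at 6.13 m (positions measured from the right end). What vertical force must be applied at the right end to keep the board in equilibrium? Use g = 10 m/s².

F ≈ 141 N

Taking torques about the left end:
Sandbag: 25.4 × 10 = 254 N down at 4.59 m → arm 2.55 m, τ = 254 × 2.55 = 647.7 N·m clockwise.
Sack of grain: 35.5 × 10 = 355 N down at 6.13 m → arm 1.01 m, τ = 355 × 1.01 = 358.6 N·m clockwise.
Net moment of the loads = 1006 N·m clockwise.
The upward force F acts at the right end, arm 7.14 m, giving F × 7.14 counterclockwise.
Στ = 0 ⇒ F × 7.14 = 1006 ⇒ F = 1006 / 7.14 = 141 N.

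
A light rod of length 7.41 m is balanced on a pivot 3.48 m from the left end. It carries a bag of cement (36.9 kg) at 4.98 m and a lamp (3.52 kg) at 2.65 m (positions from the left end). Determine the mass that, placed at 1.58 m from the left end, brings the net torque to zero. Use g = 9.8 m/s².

About the pivot (at 3.48 m from the left end):
Bag of cement: 36.9 × 9.8 = 361.6 N down at 4.98 m → arm 1.5 m, τ = 361.6 × 1.5 = 542.4 N·m clockwise.
Lamp: 3.52 × 9.8 = 34.5 N down at 2.65 m → arm 0.83 m, τ = 34.5 × 0.83 = 28.63 N·m counterclockwise.
Net moment of known loads = 513.8 N·m clockwise.
An unknown mass m at 1.58 m has arm 1.9 m; its moment is m·g·1.9 counterclockwise.
Στ = 0 ⇒ m × 9.8 × 1.9 = 513.8 ⇒ m = 513.8 / (9.8 × 1.9) = 27.6 kg.

m ≈ 27.6 kg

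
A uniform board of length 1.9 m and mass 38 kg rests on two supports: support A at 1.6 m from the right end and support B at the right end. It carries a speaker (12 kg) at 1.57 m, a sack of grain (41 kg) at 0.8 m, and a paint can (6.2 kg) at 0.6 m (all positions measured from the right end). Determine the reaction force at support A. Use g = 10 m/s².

R_A ≈ 572 N

Choose support B as the axis so its reaction then has zero moment arm.
Beam weight: 38 × 10 = 380 N down at 0.95 m → arm 0.95 m, τ = 380 × 0.95 = 361 N·m counterclockwise.
Speaker: 12 × 10 = 120 N down at 1.57 m → arm 1.57 m, τ = 120 × 1.57 = 188.4 N·m counterclockwise.
Sack of grain: 41 × 10 = 410 N down at 0.8 m → arm 0.8 m, τ = 410 × 0.8 = 328 N·m counterclockwise.
Paint can: 6.2 × 10 = 62 N down at 0.6 m → arm 0.6 m, τ = 62 × 0.6 = 37.2 N·m counterclockwise.
Net load moment about support B = 914.6 N·m counterclockwise.
Reaction R at support A is upward at 1.6 m, arm 1.6 m → moment R × 1.6 clockwise.
Setting net torque to zero: R × 1.6 = 914.6 → R = 572 N.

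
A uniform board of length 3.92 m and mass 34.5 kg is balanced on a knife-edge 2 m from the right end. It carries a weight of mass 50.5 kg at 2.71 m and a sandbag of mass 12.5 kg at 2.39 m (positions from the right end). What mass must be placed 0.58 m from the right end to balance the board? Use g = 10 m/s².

m ≈ 27.7 kg

Take moments about the knife-edge (at 2 m from the right end).
Beam weight: 34.5 × 10 = 345 N down at 1.96 m → arm 0.04 m, τ = 345 × 0.04 = 13.8 N·m clockwise.
Weight: 50.5 × 10 = 505 N down at 2.71 m → arm 0.71 m, τ = 505 × 0.71 = 358.5 N·m counterclockwise.
Sandbag: 12.5 × 10 = 125 N down at 2.39 m → arm 0.39 m, τ = 125 × 0.39 = 48.75 N·m counterclockwise.
Net moment of known loads = 393.4 N·m counterclockwise.
An unknown mass m at 0.58 m has arm 1.42 m; its moment is m·g·1.42 clockwise.
Setting net torque to zero: m × 10 × 1.42 = 393.4 → m = 393.4 / (10 × 1.42) = 27.7 kg.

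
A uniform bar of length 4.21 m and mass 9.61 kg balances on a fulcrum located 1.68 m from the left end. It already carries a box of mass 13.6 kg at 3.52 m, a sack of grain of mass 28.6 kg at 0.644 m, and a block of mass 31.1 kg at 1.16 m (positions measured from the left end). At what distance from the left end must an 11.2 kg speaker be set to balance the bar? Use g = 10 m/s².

x ≈ 3.17 m from the left end

Taking torques about the fulcrum (at 1.68 m from the left end):
Beam weight: 9.61 × 10 = 96.1 N down at 2.105 m → arm 0.425 m, τ = 96.1 × 0.425 = 40.84 N·m clockwise.
Box: 13.6 × 10 = 136 N down at 3.52 m → arm 1.84 m, τ = 136 × 1.84 = 250.2 N·m clockwise.
Sack of grain: 28.6 × 10 = 286 N down at 0.644 m → arm 1.036 m, τ = 286 × 1.036 = 296.3 N·m counterclockwise.
Block: 31.1 × 10 = 311 N down at 1.16 m → arm 0.52 m, τ = 311 × 0.52 = 161.7 N·m counterclockwise.
Net moment of existing loads = 167 N·m counterclockwise.
The speaker weighs 11.2 × 10 = 112 N and must supply an equal clockwise moment, so its lever arm about the fulcrum is 167 / 112 = 1.49 m.
That puts it at 1.68 + 1.49 = 3.17 m from the left end.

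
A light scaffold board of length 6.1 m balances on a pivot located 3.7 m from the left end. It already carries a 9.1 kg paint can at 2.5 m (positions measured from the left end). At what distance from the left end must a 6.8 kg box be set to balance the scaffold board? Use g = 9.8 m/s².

x ≈ 5.31 m from the left end

About the pivot (at 3.7 m from the left end):
Paint can: 9.1 × 9.8 = 89.18 N down at 2.5 m → arm 1.2 m, τ = 89.18 × 1.2 = 107 N·m counterclockwise.
Net moment of existing loads = 107 N·m counterclockwise.
The box weighs 6.8 × 9.8 = 66.64 N and must supply an equal clockwise moment, so its lever arm about the pivot is 107 / 66.64 = 1.61 m.
That puts it at 3.7 + 1.61 = 5.31 m from the left end.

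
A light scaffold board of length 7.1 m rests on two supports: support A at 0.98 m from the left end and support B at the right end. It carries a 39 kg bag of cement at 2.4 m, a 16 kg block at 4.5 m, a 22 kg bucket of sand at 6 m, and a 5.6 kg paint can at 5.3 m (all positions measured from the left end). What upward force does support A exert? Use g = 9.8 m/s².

About support B:
Bag of cement: 39 × 9.8 = 382.2 N down at 2.4 m → arm 4.7 m, τ = 382.2 × 4.7 = 1796 N·m counterclockwise.
Block: 16 × 9.8 = 156.8 N down at 4.5 m → arm 2.6 m, τ = 156.8 × 2.6 = 407.7 N·m counterclockwise.
Bucket of sand: 22 × 9.8 = 215.6 N down at 6 m → arm 1.1 m, τ = 215.6 × 1.1 = 237.2 N·m counterclockwise.
Paint can: 5.6 × 9.8 = 54.88 N down at 5.3 m → arm 1.8 m, τ = 54.88 × 1.8 = 98.78 N·m counterclockwise.
Net load moment about support B = 2540 N·m counterclockwise.
Reaction R at support A is upward at 0.98 m, arm 6.12 m → moment R × 6.12 clockwise.
For rotational equilibrium, R × 6.12 = 2540, so R = 415 N.

R_A ≈ 415 N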